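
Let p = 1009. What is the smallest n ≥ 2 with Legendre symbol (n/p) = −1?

(2/1009) = +1, so 2 is a residue.
(3/1009) = +1, so 3 is a residue.
(4/1009) = +1, so 4 is a residue.
(5/1009) = +1, so 5 is a residue.
(6/1009) = +1, so 6 is a residue.
(7/1009) = +1, so 7 is a residue.
(8/1009) = +1, so 8 is a residue.
(9/1009) = +1, so 9 is a residue.
(10/1009) = +1, so 10 is a residue.
(11/1009) = −1, so 11 is the smallest positive non-residue mod 1009.

11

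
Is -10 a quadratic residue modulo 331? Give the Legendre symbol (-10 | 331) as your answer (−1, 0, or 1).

1

Euler's criterion: (-10/331) ≡ 321^165 (mod 331).
321^2 ≡ 100 (mod 331)
321^4 ≡ 70 (mod 331)
321^8 ≡ 266 (mod 331)
321^16 ≡ 253 (mod 331)
321^32 ≡ 126 (mod 331)
321^64 ≡ 319 (mod 331)
321^128 ≡ 144 (mod 331)
321^165 = 321^(128+32+4+1) ≡ 1 (mod 331).
Result is 1, so (-10/331) = 1.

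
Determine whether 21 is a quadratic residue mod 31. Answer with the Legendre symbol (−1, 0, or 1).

-1

Euler's criterion: (21/31) ≡ 21^15 (mod 31).
21^2 ≡ 7 (mod 31)
21^4 ≡ 18 (mod 31)
21^8 ≡ 14 (mod 31)
21^15 = 21^(8+4+2+1) ≡ 30 (mod 31).
Result is 30 ≡ −1, so (21/31) = −1.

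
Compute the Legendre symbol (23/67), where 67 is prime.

1

Euler's criterion: (23/67) ≡ 23^33 (mod 67).
23^2 ≡ 60 (mod 67)
23^4 ≡ 49 (mod 67)
23^8 ≡ 56 (mod 67)
23^16 ≡ 54 (mod 67)
23^32 ≡ 35 (mod 67)
23^33 = 23^(32+1) ≡ 1 (mod 67).
Result is 1, so (23/67) = 1.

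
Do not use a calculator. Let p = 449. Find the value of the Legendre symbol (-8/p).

1

First reduce: -8 ≡ 441 (mod 449).
Reciprocity: 441 ≡ 1 and 449 ≡ 1 (mod 4), so (441/449) = +(449/441).
Reduce top mod 441: now compute (8/441).
Pull out 2^3: since 441 ≡ 1 (mod 8), (2/441) = +1, so (2/441)^3 = +1.
Reached (1/441) = 1. Collecting the sign flips along the way, the symbol is +1.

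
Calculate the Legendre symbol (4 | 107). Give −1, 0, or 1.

Pull out 2^2: since 107 ≡ 3 (mod 8), (2/107) = -1, so (2/107)^2 = +1.
Reached (1/107) = 1. Collecting the sign flips along the way, the symbol is +1.

1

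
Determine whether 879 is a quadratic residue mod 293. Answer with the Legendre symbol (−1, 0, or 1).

0

First reduce: 879 ≡ 0 (mod 293).
Top reduces to 0: gcd > 1, so the symbol is 0.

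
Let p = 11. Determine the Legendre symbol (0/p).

0

Top reduces to 0: gcd > 1, so the symbol is 0.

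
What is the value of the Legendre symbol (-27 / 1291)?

First reduce: -27 ≡ 1264 (mod 1291).
Pull out 2^4: since 1291 ≡ 3 (mod 8), (2/1291) = -1, so (2/1291)^4 = +1.
Reciprocity: 79 ≡ 3 and 1291 ≡ 3 (mod 4), so (79/1291) = −(1291/79).
Reduce top mod 79: now compute (27/79).
Reciprocity: 27 ≡ 3 and 79 ≡ 3 (mod 4), so (27/79) = −(79/27).
Reduce top mod 27: now compute (25/27).
Reciprocity: 25 ≡ 1 and 27 ≡ 3 (mod 4), so (25/27) = +(27/25).
Reduce top mod 25: now compute (2/25).
Pull out 2: since 25 ≡ 1 (mod 8), (2/25) = +1.
Reached (1/25) = 1. Collecting the sign flips along the way, the symbol is +1.

1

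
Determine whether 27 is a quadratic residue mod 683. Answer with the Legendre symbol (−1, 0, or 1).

Euler's criterion: (27/683) ≡ 27^341 (mod 683).
27^2 ≡ 46 (mod 683)
27^4 ≡ 67 (mod 683)
27^8 ≡ 391 (mod 683)
27^16 ≡ 572 (mod 683)
27^32 ≡ 27 (mod 683)
27^64 ≡ 46 (mod 683)
27^128 ≡ 67 (mod 683)
27^256 ≡ 391 (mod 683)
27^341 = 27^(256+64+16+4+1) ≡ 1 (mod 683).
Result is 1, so (27/683) = 1.

1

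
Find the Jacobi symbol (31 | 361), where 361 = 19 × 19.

1

Reciprocity: 31 ≡ 3 and 361 ≡ 1 (mod 4), so (31/361) = +(361/31).
Reduce top mod 31: now compute (20/31).
Pull out 2^2: since 31 ≡ 7 (mod 8), (2/31) = +1, so (2/31)^2 = +1.
Reciprocity: 5 ≡ 1 and 31 ≡ 3 (mod 4), so (5/31) = +(31/5).
Reduce top mod 5: now compute (1/5).
Reached (1/5) = 1. Collecting the sign flips along the way, the symbol is +1.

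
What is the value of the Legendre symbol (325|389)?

Reciprocity: 325 ≡ 1 and 389 ≡ 1 (mod 4), so (325/389) = +(389/325).
Reduce top mod 325: now compute (64/325).
Pull out 2^6: since 325 ≡ 5 (mod 8), (2/325) = -1, so (2/325)^6 = +1.
Reached (1/325) = 1. Collecting the sign flips along the way, the symbol is +1.

1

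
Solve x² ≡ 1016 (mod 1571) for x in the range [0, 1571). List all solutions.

664, 907

Since 1571 ≡ 3 (mod 4), a square root of 1016 is 1016^((1571+1)/4) = 1016^393 mod 1571.
Repeated squaring: 1016^2≡109, 1016^4≡884, 1016^8≡669, 1016^16≡1397, 1016^32≡427, 1016^64≡93, 1016^128≡794, 1016^256≡465 (mod 1571).
1016^393 = 1016^(256+128+8+1) ≡ 664 (mod 1571).
Check: 664² = 440896 ≡ 1016 (mod 1571). The two roots are 664 and 907.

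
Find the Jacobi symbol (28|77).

0

Pull out 2^2: since 77 ≡ 5 (mod 8), (2/77) = -1, so (2/77)^2 = +1.
Reciprocity: 7 ≡ 3 and 77 ≡ 1 (mod 4), so (7/77) = +(77/7).
Reduce top mod 7: now compute (0/7).
Top reduces to 0: gcd > 1, so the symbol is 0.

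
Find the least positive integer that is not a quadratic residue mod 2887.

3

(2/2887) = +1, so 2 is a residue.
(3/2887) = −1, so 3 is the smallest positive non-residue mod 2887.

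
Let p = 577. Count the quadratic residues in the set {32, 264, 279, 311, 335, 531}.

5

(32/577) = +1 → QR.
(264/577) = +1 → QR.
(279/577) = +1 → QR.
(311/577) = -1 → non-residue.
(335/577) = +1 → QR.
(531/577) = +1 → QR.
Total quadratic residues among the 6: 5.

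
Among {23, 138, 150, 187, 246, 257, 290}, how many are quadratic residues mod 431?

5

(23/431) = +1 → QR.
(138/431) = +1 → QR.
(150/431) = +1 → QR.
(187/431) = -1 → non-residue.
(246/431) = +1 → QR.
(257/431) = -1 → non-residue.
(290/431) = +1 → QR.
Total quadratic residues among the 7: 5.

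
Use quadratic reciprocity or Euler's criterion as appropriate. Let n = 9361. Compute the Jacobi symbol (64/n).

1

Pull out 2^6: since 9361 ≡ 1 (mod 8), (2/9361) = +1, so (2/9361)^6 = +1.
Reached (1/9361) = 1. Collecting the sign flips along the way, the symbol is +1.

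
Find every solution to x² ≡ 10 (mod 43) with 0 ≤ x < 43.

15, 28

Since 43 ≡ 3 (mod 4), a square root of 10 is 10^((43+1)/4) = 10^11 mod 43.
Repeated squaring: 10^2≡14, 10^4≡24, 10^8≡17 (mod 43).
10^11 = 10^(8+2+1) ≡ 15 (mod 43).
Check: 15² = 225 ≡ 10 (mod 43). The two roots are 15 and 28.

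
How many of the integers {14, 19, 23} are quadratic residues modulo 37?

(14/37) = -1 → non-residue.
(19/37) = -1 → non-residue.
(23/37) = -1 → non-residue.
Total quadratic residues among the 3: 0.

0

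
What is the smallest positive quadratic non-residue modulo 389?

(2/389) = −1, so 2 is the smallest positive non-residue mod 389.

2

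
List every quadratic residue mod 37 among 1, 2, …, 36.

1,3,4,7,9,10,11,12,16,21,25,26,27,28,30,33,34,36

Square k = 1,…,18 (k and 37−k give the same square):
1²=1, 2²=4, 3²=9, 4²=16, 5²=25, 6²=36, 7²≡12, 8²≡27, 9²≡7, 10²≡26, 11²≡10, 12²≡33, 13²≡21, 14²≡11, 15²≡3, 16²≡34, 17²≡30, 18²≡28 (mod 37).
So the quadratic residues mod 37 are {1, 3, 4, 7, 9, 10, 11, 12, 16, 21, 25, 26, 27, 28, 30, 33, 34, 36}.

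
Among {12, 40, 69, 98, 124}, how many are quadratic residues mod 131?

1

(12/131) = +1 → QR.
(40/131) = -1 → non-residue.
(69/131) = -1 → non-residue.
(98/131) = -1 → non-residue.
(124/131) = -1 → non-residue.
Total quadratic residues among the 5: 1.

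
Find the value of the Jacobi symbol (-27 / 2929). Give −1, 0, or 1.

First reduce: -27 ≡ 2902 (mod 2929).
Pull out 2: since 2929 ≡ 1 (mod 8), (2/2929) = +1.
Reciprocity: 1451 ≡ 3 and 2929 ≡ 1 (mod 4), so (1451/2929) = +(2929/1451).
Reduce top mod 1451: now compute (27/1451).
Reciprocity: 27 ≡ 3 and 1451 ≡ 3 (mod 4), so (27/1451) = −(1451/27).
Reduce top mod 27: now compute (20/27).
Pull out 2^2: since 27 ≡ 3 (mod 8), (2/27) = -1, so (2/27)^2 = +1.
Reciprocity: 5 ≡ 1 and 27 ≡ 3 (mod 4), so (5/27) = +(27/5).
Reduce top mod 5: now compute (2/5).
Pull out 2: since 5 ≡ 5 (mod 8), (2/5) = -1.
Reached (1/5) = 1. Collecting the sign flips along the way, the symbol is +1.

1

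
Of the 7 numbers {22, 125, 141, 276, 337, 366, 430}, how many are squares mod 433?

3

(22/433) = +1 → QR.
(125/433) = -1 → non-residue.
(141/433) = -1 → non-residue.
(276/433) = -1 → non-residue.
(337/433) = +1 → QR.
(366/433) = -1 → non-residue.
(430/433) = +1 → QR.
Total quadratic residues among the 7: 3.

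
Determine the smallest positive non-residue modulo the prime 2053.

(2/2053) = −1, so 2 is the smallest positive non-residue mod 2053.

2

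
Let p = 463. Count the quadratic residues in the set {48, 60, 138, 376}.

(48/463) = -1 → non-residue.
(60/463) = +1 → QR.
(138/463) = +1 → QR.
(376/463) = +1 → QR.
Total quadratic residues among the 4: 3.

3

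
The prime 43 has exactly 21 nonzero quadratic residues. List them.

Square k = 1,…,21 (k and 43−k give the same square):
1²=1, 2²=4, 3²=9, 4²=16, 5²=25, 6²=36, 7²≡6, 8²≡21, 9²≡38, 10²≡14, 11²≡35, 12²≡15, 13²≡40, 14²≡24, 15²≡10, 16²≡41, 17²≡31, 18²≡23, 19²≡17, 20²≡13, 21²≡11 (mod 43).
So the quadratic residues mod 43 are {1, 4, 6, 9, 10, 11, 13, 14, 15, 16, 17, 21, 23, 24, 25, 31, 35, 36, 38, 40, 41}.

1, 4, 6, 9, 10, 11, 13, 14, 15, 16, 17, 21, 23, 24, 25, 31, 35, 36, 38, 40, 41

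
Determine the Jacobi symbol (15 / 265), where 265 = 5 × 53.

Reciprocity: 15 ≡ 3 and 265 ≡ 1 (mod 4), so (15/265) = +(265/15).
Reduce top mod 15: now compute (10/15).
Pull out 2: since 15 ≡ 7 (mod 8), (2/15) = +1.
Reciprocity: 5 ≡ 1 and 15 ≡ 3 (mod 4), so (5/15) = +(15/5).
Reduce top mod 5: now compute (0/5).
Top reduces to 0: gcd > 1, so the symbol is 0.

0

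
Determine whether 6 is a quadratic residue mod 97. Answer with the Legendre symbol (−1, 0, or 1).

1

Pull out 2: since 97 ≡ 1 (mod 8), (2/97) = +1.
Reciprocity: 3 ≡ 3 and 97 ≡ 1 (mod 4), so (3/97) = +(97/3).
Reduce top mod 3: now compute (1/3).
Reached (1/3) = 1. Collecting the sign flips along the way, the symbol is +1.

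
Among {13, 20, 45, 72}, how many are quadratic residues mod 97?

(13/97) = -1 → non-residue.
(20/97) = -1 → non-residue.
(45/97) = -1 → non-residue.
(72/97) = +1 → QR.
Total quadratic residues among the 4: 1.

1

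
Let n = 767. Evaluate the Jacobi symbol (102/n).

1

Pull out 2: since 767 ≡ 7 (mod 8), (2/767) = +1.
Reciprocity: 51 ≡ 3 and 767 ≡ 3 (mod 4), so (51/767) = −(767/51).
Reduce top mod 51: now compute (2/51).
Pull out 2: since 51 ≡ 3 (mod 8), (2/51) = -1.
Reached (1/51) = 1. Collecting the sign flips along the way, the symbol is +1.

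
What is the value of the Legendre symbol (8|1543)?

Pull out 2^3: since 1543 ≡ 7 (mod 8), (2/1543) = +1, so (2/1543)^3 = +1.
Reached (1/1543) = 1. Collecting the sign flips along the way, the symbol is +1.

1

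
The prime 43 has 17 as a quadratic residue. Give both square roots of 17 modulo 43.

19, 24

Since 43 ≡ 3 (mod 4), a square root of 17 is 17^((43+1)/4) = 17^11 mod 43.
Repeated squaring: 17^2≡31, 17^4≡15, 17^8≡10 (mod 43).
17^11 = 17^(8+2+1) ≡ 24 (mod 43).
Check: 24² = 576 ≡ 17 (mod 43). The two roots are 19 and 24.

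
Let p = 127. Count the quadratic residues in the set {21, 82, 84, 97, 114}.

(21/127) = +1 → QR.
(82/127) = +1 → QR.
(84/127) = +1 → QR.
(97/127) = -1 → non-residue.
(114/127) = -1 → non-residue.
Total quadratic residues among the 5: 3.

3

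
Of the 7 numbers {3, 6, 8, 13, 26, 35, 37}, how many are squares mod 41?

(3/41) = -1 → non-residue.
(6/41) = -1 → non-residue.
(8/41) = +1 → QR.
(13/41) = -1 → non-residue.
(26/41) = -1 → non-residue.
(35/41) = -1 → non-residue.
(37/41) = +1 → QR.
Total quadratic residues among the 7: 2.

2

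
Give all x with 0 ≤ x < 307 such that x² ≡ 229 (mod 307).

42, 265

Since 307 ≡ 3 (mod 4), a square root of 229 is 229^((307+1)/4) = 229^77 mod 307.
Repeated squaring: 229^2≡251, 229^4≡66, 229^8≡58, 229^16≡294, 229^32≡169, 229^64≡10 (mod 307).
229^77 = 229^(64+8+4+1) ≡ 42 (mod 307).
Check: 42² = 1764 ≡ 229 (mod 307). The two roots are 42 and 265.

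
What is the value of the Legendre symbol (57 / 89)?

1

Reciprocity: 57 ≡ 1 and 89 ≡ 1 (mod 4), so (57/89) = +(89/57).
Reduce top mod 57: now compute (32/57).
Pull out 2^5: since 57 ≡ 1 (mod 8), (2/57) = +1, so (2/57)^5 = +1.
Reached (1/57) = 1. Collecting the sign flips along the way, the symbol is +1.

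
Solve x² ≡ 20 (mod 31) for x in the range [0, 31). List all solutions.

Since 31 ≡ 3 (mod 4), a square root of 20 is 20^((31+1)/4) = 20^8 mod 31.
Repeated squaring: 20^2≡28, 20^4≡9, 20^8≡19 (mod 31).
20^8 = 20^(8) ≡ 19 (mod 31).
Check: 19² = 361 ≡ 20 (mod 31). The two roots are 12 and 19.

12, 19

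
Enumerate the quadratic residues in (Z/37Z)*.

1, 3, 4, 7, 9, 10, 11, 12, 16, 21, 25, 26, 27, 28, 30, 33, 34, 36

Square k = 1,…,18 (k and 37−k give the same square):
1²=1, 2²=4, 3²=9, 4²=16, 5²=25, 6²=36, 7²≡12, 8²≡27, 9²≡7, 10²≡26, 11²≡10, 12²≡33, 13²≡21, 14²≡11, 15²≡3, 16²≡34, 17²≡30, 18²≡28 (mod 37).
So the quadratic residues mod 37 are {1, 3, 4, 7, 9, 10, 11, 12, 16, 21, 25, 26, 27, 28, 30, 33, 34, 36}.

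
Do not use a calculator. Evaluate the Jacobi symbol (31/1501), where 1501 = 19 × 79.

Reciprocity: 31 ≡ 3 and 1501 ≡ 1 (mod 4), so (31/1501) = +(1501/31).
Reduce top mod 31: now compute (13/31).
Reciprocity: 13 ≡ 1 and 31 ≡ 3 (mod 4), so (13/31) = +(31/13).
Reduce top mod 13: now compute (5/13).
Reciprocity: 5 ≡ 1 and 13 ≡ 1 (mod 4), so (5/13) = +(13/5).
Reduce top mod 5: now compute (3/5).
Reciprocity: 3 ≡ 3 and 5 ≡ 1 (mod 4), so (3/5) = +(5/3).
Reduce top mod 3: now compute (2/3).
Pull out 2: since 3 ≡ 3 (mod 8), (2/3) = -1.
Reached (1/3) = 1. Collecting the sign flips along the way, the symbol is -1.

-1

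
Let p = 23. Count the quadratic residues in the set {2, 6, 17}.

(2/23) = +1 → QR.
(6/23) = +1 → QR.
(17/23) = -1 → non-residue.
Total quadratic residues among the 3: 2.

2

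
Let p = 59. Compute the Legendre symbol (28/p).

1

Pull out 2^2: since 59 ≡ 3 (mod 8), (2/59) = -1, so (2/59)^2 = +1.
Reciprocity: 7 ≡ 3 and 59 ≡ 3 (mod 4), so (7/59) = −(59/7).
Reduce top mod 7: now compute (3/7).
Reciprocity: 3 ≡ 3 and 7 ≡ 3 (mod 4), so (3/7) = −(7/3).
Reduce top mod 3: now compute (1/3).
Reached (1/3) = 1. Collecting the sign flips along the way, the symbol is +1.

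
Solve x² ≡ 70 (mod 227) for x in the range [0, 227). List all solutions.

Since 227 ≡ 3 (mod 4), a square root of 70 is 70^((227+1)/4) = 70^57 mod 227.
Repeated squaring: 70^2≡133, 70^4≡210, 70^8≡62, 70^16≡212, 70^32≡225 (mod 227).
70^57 = 70^(32+16+8+1) ≡ 129 (mod 227).
Check: 129² = 16641 ≡ 70 (mod 227). The two roots are 98 and 129.

98, 129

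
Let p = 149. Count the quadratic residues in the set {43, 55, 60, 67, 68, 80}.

3

(43/149) = -1 → non-residue.
(55/149) = -1 → non-residue.
(60/149) = -1 → non-residue.
(67/149) = +1 → QR.
(68/149) = +1 → QR.
(80/149) = +1 → QR.
Total quadratic residues among the 6: 3.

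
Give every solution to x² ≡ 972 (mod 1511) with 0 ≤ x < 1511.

521, 990

Since 1511 ≡ 3 (mod 4), a square root of 972 is 972^((1511+1)/4) = 972^378 mod 1511.
Repeated squaring: 972^2≡409, 972^4≡1071, 972^8≡192, 972^16≡600, 972^32≡382, 972^64≡868, 972^128≡946, 972^256≡404 (mod 1511).
972^378 = 972^(256+64+32+16+8+2) ≡ 521 (mod 1511).
Check: 521² = 271441 ≡ 972 (mod 1511). The two roots are 521 and 990.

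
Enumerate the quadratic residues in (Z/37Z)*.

1,3,4,7,9,10,11,12,16,21,25,26,27,28,30,33,34,36

Square k = 1,…,18 (k and 37−k give the same square):
1²=1, 2²=4, 3²=9, 4²=16, 5²=25, 6²=36, 7²≡12, 8²≡27, 9²≡7, 10²≡26, 11²≡10, 12²≡33, 13²≡21, 14²≡11, 15²≡3, 16²≡34, 17²≡30, 18²≡28 (mod 37).
So the quadratic residues mod 37 are {1, 3, 4, 7, 9, 10, 11, 12, 16, 21, 25, 26, 27, 28, 30, 33, 34, 36}.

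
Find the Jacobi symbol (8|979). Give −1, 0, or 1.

Pull out 2^3: since 979 ≡ 3 (mod 8), (2/979) = -1, so (2/979)^3 = -1.
Reached (1/979) = 1. Collecting the sign flips along the way, the symbol is -1.

-1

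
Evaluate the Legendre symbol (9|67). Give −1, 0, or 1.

Euler's criterion: (9/67) ≡ 9^33 (mod 67).
9^2 ≡ 14 (mod 67)
9^4 ≡ 62 (mod 67)
9^8 ≡ 25 (mod 67)
9^16 ≡ 22 (mod 67)
9^32 ≡ 15 (mod 67)
9^33 = 9^(32+1) ≡ 1 (mod 67).
Result is 1, so (9/67) = 1.

1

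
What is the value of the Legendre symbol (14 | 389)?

-1

Pull out 2: since 389 ≡ 5 (mod 8), (2/389) = -1.
Reciprocity: 7 ≡ 3 and 389 ≡ 1 (mod 4), so (7/389) = +(389/7).
Reduce top mod 7: now compute (4/7).
Pull out 2^2: since 7 ≡ 7 (mod 8), (2/7) = +1, so (2/7)^2 = +1.
Reached (1/7) = 1. Collecting the sign flips along the way, the symbol is -1.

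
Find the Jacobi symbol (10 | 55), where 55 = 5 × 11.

Pull out 2: since 55 ≡ 7 (mod 8), (2/55) = +1.
Reciprocity: 5 ≡ 1 and 55 ≡ 3 (mod 4), so (5/55) = +(55/5).
Reduce top mod 5: now compute (0/5).
Top reduces to 0: gcd > 1, so the symbol is 0.

0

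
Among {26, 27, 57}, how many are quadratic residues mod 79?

(26/79) = +1 → QR.
(27/79) = -1 → non-residue.
(57/79) = -1 → non-residue.
Total quadratic residues among the 3: 1.

1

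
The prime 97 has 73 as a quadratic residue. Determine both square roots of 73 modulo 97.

97 ≡ 1 (mod 4), so we find a root by search.
Trying successive values, 48² = 2304 ≡ 73 (mod 97). The other root is 97 − 48 = 49.

48, 49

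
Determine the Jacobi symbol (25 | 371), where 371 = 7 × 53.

1

Reciprocity: 25 ≡ 1 and 371 ≡ 3 (mod 4), so (25/371) = +(371/25).
Reduce top mod 25: now compute (21/25).
Reciprocity: 21 ≡ 1 and 25 ≡ 1 (mod 4), so (21/25) = +(25/21).
Reduce top mod 21: now compute (4/21).
Pull out 2^2: since 21 ≡ 5 (mod 8), (2/21) = -1, so (2/21)^2 = +1.
Reached (1/21) = 1. Collecting the sign flips along the way, the symbol is +1.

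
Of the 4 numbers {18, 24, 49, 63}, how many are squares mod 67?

2

(18/67) = -1 → non-residue.
(24/67) = +1 → QR.
(49/67) = +1 → QR.
(63/67) = -1 → non-residue.
Total quadratic residues among the 4: 2.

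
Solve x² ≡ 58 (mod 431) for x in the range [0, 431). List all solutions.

187, 244

Since 431 ≡ 3 (mod 4), a square root of 58 is 58^((431+1)/4) = 58^108 mod 431.
Repeated squaring: 58^2≡347, 58^4≡160, 58^8≡171, 58^16≡364, 58^32≡179, 58^64≡147 (mod 431).
58^108 = 58^(64+32+8+4) ≡ 244 (mod 431).
Check: 244² = 59536 ≡ 58 (mod 431). The two roots are 187 and 244.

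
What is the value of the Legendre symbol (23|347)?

-1

Reciprocity: 23 ≡ 3 and 347 ≡ 3 (mod 4), so (23/347) = −(347/23).
Reduce top mod 23: now compute (2/23).
Pull out 2: since 23 ≡ 7 (mod 8), (2/23) = +1.
Reached (1/23) = 1. Collecting the sign flips along the way, the symbol is -1.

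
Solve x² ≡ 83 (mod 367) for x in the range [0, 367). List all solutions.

Since 367 ≡ 3 (mod 4), a square root of 83 is 83^((367+1)/4) = 83^92 mod 367.
Repeated squaring: 83^2≡283, 83^4≡83, 83^8≡283, 83^16≡83, 83^32≡283, 83^64≡83 (mod 367).
83^92 = 83^(64+16+8+4) ≡ 283 (mod 367).
Check: 283² = 80089 ≡ 83 (mod 367). The two roots are 84 and 283.

84, 283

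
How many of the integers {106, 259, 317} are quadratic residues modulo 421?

(106/421) = +1 → QR.
(259/421) = -1 → non-residue.
(317/421) = +1 → QR.
Total quadratic residues among the 3: 2.

2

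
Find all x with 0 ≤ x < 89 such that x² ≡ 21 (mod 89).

89 ≡ 1 (mod 4), so we find a root by search.
Trying successive values, 33² = 1089 ≡ 21 (mod 89). The other root is 89 − 33 = 56.

33, 56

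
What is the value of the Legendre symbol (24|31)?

Euler's criterion: (24/31) ≡ 24^15 (mod 31).
24^2 ≡ 18 (mod 31)
24^4 ≡ 14 (mod 31)
24^8 ≡ 10 (mod 31)
24^15 = 24^(8+4+2+1) ≡ 30 (mod 31).
Result is 30 ≡ −1, so (24/31) = −1.

-1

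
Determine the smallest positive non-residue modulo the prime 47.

(2/47) = +1, so 2 is a residue.
(3/47) = +1, so 3 is a residue.
(4/47) = +1, so 4 is a residue.
(5/47) = −1, so 5 is the smallest positive non-residue mod 47.

5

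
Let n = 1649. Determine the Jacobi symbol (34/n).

Pull out 2: since 1649 ≡ 1 (mod 8), (2/1649) = +1.
Reciprocity: 17 ≡ 1 and 1649 ≡ 1 (mod 4), so (17/1649) = +(1649/17).
Reduce top mod 17: now compute (0/17).
Top reduces to 0: gcd > 1, so the symbol is 0.

0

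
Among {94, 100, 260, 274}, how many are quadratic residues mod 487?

(94/487) = -1 → non-residue.
(100/487) = +1 → QR.
(260/487) = +1 → QR.
(274/487) = +1 → QR.
Total quadratic residues among the 4: 3.

3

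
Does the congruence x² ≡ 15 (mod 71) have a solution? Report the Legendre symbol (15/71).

Reciprocity: 15 ≡ 3 and 71 ≡ 3 (mod 4), so (15/71) = −(71/15).
Reduce top mod 15: now compute (11/15).
Reciprocity: 11 ≡ 3 and 15 ≡ 3 (mod 4), so (11/15) = −(15/11).
Reduce top mod 11: now compute (4/11).
Pull out 2^2: since 11 ≡ 3 (mod 8), (2/11) = -1, so (2/11)^2 = +1.
Reached (1/11) = 1. Collecting the sign flips along the way, the symbol is +1.

1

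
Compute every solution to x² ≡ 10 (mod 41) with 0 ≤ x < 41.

41 ≡ 1 (mod 4), so we find a root by search.
Trying successive values, 16² = 256 ≡ 10 (mod 41). The other root is 41 − 16 = 25.

16, 25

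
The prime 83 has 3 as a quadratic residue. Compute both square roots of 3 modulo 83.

Since 83 ≡ 3 (mod 4), a square root of 3 is 3^((83+1)/4) = 3^21 mod 83.
Repeated squaring: 3^2≡9, 3^4≡81, 3^8≡4, 3^16≡16 (mod 83).
3^21 = 3^(16+4+1) ≡ 70 (mod 83).
Check: 70² = 4900 ≡ 3 (mod 83). The two roots are 13 and 70.

13, 70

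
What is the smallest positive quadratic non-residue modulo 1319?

(2/1319) = +1, so 2 is a residue.
(3/1319) = +1, so 3 is a residue.
(4/1319) = +1, so 4 is a residue.
(5/1319) = +1, so 5 is a residue.
(6/1319) = +1, so 6 is a residue.
(7/1319) = +1, so 7 is a residue.
(8/1319) = +1, so 8 is a residue.
(9/1319) = +1, so 9 is a residue.
(10/1319) = +1, so 10 is a residue.
(11/1319) = +1, so 11 is a residue.
(12/1319) = +1, so 12 is a residue.
(13/1319) = −1, so 13 is the smallest positive non-residue mod 1319.

13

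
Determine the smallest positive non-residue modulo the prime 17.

(2/17) = +1, so 2 is a residue.
(3/17) = −1, so 3 is the smallest positive non-residue mod 17.

3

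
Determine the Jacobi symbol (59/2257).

1

Reciprocity: 59 ≡ 3 and 2257 ≡ 1 (mod 4), so (59/2257) = +(2257/59).
Reduce top mod 59: now compute (15/59).
Reciprocity: 15 ≡ 3 and 59 ≡ 3 (mod 4), so (15/59) = −(59/15).
Reduce top mod 15: now compute (14/15).
Pull out 2: since 15 ≡ 7 (mod 8), (2/15) = +1.
Reciprocity: 7 ≡ 3 and 15 ≡ 3 (mod 4), so (7/15) = −(15/7).
Reduce top mod 7: now compute (1/7).
Reached (1/7) = 1. Collecting the sign flips along the way, the symbol is +1.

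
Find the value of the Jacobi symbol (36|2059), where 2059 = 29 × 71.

1

Pull out 2^2: since 2059 ≡ 3 (mod 8), (2/2059) = -1, so (2/2059)^2 = +1.
Reciprocity: 9 ≡ 1 and 2059 ≡ 3 (mod 4), so (9/2059) = +(2059/9).
Reduce top mod 9: now compute (7/9).
Reciprocity: 7 ≡ 3 and 9 ≡ 1 (mod 4), so (7/9) = +(9/7).
Reduce top mod 7: now compute (2/7).
Pull out 2: since 7 ≡ 7 (mod 8), (2/7) = +1.
Reached (1/7) = 1. Collecting the sign flips along the way, the symbol is +1.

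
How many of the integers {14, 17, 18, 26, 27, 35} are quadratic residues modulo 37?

(14/37) = -1 → non-residue.
(17/37) = -1 → non-residue.
(18/37) = -1 → non-residue.
(26/37) = +1 → QR.
(27/37) = +1 → QR.
(35/37) = -1 → non-residue.
Total quadratic residues among the 6: 2.

2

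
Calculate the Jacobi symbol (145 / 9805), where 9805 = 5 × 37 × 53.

0

Reciprocity: 145 ≡ 1 and 9805 ≡ 1 (mod 4), so (145/9805) = +(9805/145).
Reduce top mod 145: now compute (90/145).
Pull out 2: since 145 ≡ 1 (mod 8), (2/145) = +1.
Reciprocity: 45 ≡ 1 and 145 ≡ 1 (mod 4), so (45/145) = +(145/45).
Reduce top mod 45: now compute (10/45).
Pull out 2: since 45 ≡ 5 (mod 8), (2/45) = -1.
Reciprocity: 5 ≡ 1 and 45 ≡ 1 (mod 4), so (5/45) = +(45/5).
Reduce top mod 5: now compute (0/5).
Top reduces to 0: gcd > 1, so the symbol is 0.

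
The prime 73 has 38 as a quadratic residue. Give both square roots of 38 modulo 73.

73 ≡ 1 (mod 4), so we find a root by search.
Trying successive values, 29² = 841 ≡ 38 (mod 73). The other root is 73 − 29 = 44.

29, 44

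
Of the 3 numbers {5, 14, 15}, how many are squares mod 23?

0

(5/23) = -1 → non-residue.
(14/23) = -1 → non-residue.
(15/23) = -1 → non-residue.
Total quadratic residues among the 3: 0.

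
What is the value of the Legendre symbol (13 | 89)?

-1

Reciprocity: 13 ≡ 1 and 89 ≡ 1 (mod 4), so (13/89) = +(89/13).
Reduce top mod 13: now compute (11/13).
Reciprocity: 11 ≡ 3 and 13 ≡ 1 (mod 4), so (11/13) = +(13/11).
Reduce top mod 11: now compute (2/11).
Pull out 2: since 11 ≡ 3 (mod 8), (2/11) = -1.
Reached (1/11) = 1. Collecting the sign flips along the way, the symbol is -1.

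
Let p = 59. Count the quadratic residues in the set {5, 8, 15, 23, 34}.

2

(5/59) = +1 → QR.
(8/59) = -1 → non-residue.
(15/59) = +1 → QR.
(23/59) = -1 → non-residue.
(34/59) = -1 → non-residue.
Total quadratic residues among the 5: 2.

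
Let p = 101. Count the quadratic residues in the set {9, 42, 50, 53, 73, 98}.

1

(9/101) = +1 → QR.
(42/101) = -1 → non-residue.
(50/101) = -1 → non-residue.
(53/101) = -1 → non-residue.
(73/101) = -1 → non-residue.
(98/101) = -1 → non-residue.
Total quadratic residues among the 6: 1.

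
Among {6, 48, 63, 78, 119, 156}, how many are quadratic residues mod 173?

(6/173) = +1 → QR.
(48/173) = -1 → non-residue.
(63/173) = -1 → non-residue.
(78/173) = +1 → QR.
(119/173) = +1 → QR.
(156/173) = -1 → non-residue.
Total quadratic residues among the 6: 3.

3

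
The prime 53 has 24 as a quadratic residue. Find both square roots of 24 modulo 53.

53 ≡ 1 (mod 4), so we find a root by search.
Trying successive values, 17² = 289 ≡ 24 (mod 53). The other root is 53 − 17 = 36.

17, 36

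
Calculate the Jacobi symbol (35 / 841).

1

Reciprocity: 35 ≡ 3 and 841 ≡ 1 (mod 4), so (35/841) = +(841/35).
Reduce top mod 35: now compute (1/35).
Reached (1/35) = 1. Collecting the sign flips along the way, the symbol is +1.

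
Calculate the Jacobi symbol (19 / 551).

0

Reciprocity: 19 ≡ 3 and 551 ≡ 3 (mod 4), so (19/551) = −(551/19).
Reduce top mod 19: now compute (0/19).
Top reduces to 0: gcd > 1, so the symbol is 0.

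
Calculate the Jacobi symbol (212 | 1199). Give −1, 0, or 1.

Pull out 2^2: since 1199 ≡ 7 (mod 8), (2/1199) = +1, so (2/1199)^2 = +1.
Reciprocity: 53 ≡ 1 and 1199 ≡ 3 (mod 4), so (53/1199) = +(1199/53).
Reduce top mod 53: now compute (33/53).
Reciprocity: 33 ≡ 1 and 53 ≡ 1 (mod 4), so (33/53) = +(53/33).
Reduce top mod 33: now compute (20/33).
Pull out 2^2: since 33 ≡ 1 (mod 8), (2/33) = +1, so (2/33)^2 = +1.
Reciprocity: 5 ≡ 1 and 33 ≡ 1 (mod 4), so (5/33) = +(33/5).
Reduce top mod 5: now compute (3/5).
Reciprocity: 3 ≡ 3 and 5 ≡ 1 (mod 4), so (3/5) = +(5/3).
Reduce top mod 3: now compute (2/3).
Pull out 2: since 3 ≡ 3 (mod 8), (2/3) = -1.
Reached (1/3) = 1. Collecting the sign flips along the way, the symbol is -1.

-1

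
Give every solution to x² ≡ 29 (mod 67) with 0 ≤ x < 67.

30, 37

Since 67 ≡ 3 (mod 4), a square root of 29 is 29^((67+1)/4) = 29^17 mod 67.
Repeated squaring: 29^2≡37, 29^4≡29, 29^8≡37, 29^16≡29 (mod 67).
29^17 = 29^(16+1) ≡ 37 (mod 67).
Check: 37² = 1369 ≡ 29 (mod 67). The two roots are 30 and 37.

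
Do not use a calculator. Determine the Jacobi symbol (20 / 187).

Pull out 2^2: since 187 ≡ 3 (mod 8), (2/187) = -1, so (2/187)^2 = +1.
Reciprocity: 5 ≡ 1 and 187 ≡ 3 (mod 4), so (5/187) = +(187/5).
Reduce top mod 5: now compute (2/5).
Pull out 2: since 5 ≡ 5 (mod 8), (2/5) = -1.
Reached (1/5) = 1. Collecting the sign flips along the way, the symbol is -1.

-1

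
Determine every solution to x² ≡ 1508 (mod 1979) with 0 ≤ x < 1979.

358, 1621

Since 1979 ≡ 3 (mod 4), a square root of 1508 is 1508^((1979+1)/4) = 1508^495 mod 1979.
Repeated squaring: 1508^2≡193, 1508^4≡1627, 1508^8≡1206, 1508^16≡1850, 1508^32≡809, 1508^64≡1411, 1508^128≡47, 1508^256≡230 (mod 1979).
1508^495 = 1508^(256+128+64+32+8+4+2+1) ≡ 1621 (mod 1979).
Check: 1621² = 2627641 ≡ 1508 (mod 1979). The two roots are 358 and 1621.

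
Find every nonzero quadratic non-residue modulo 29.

2, 3, 8, 10, 11, 12, 14, 15, 17, 18, 19, 21, 26, 27

Square k = 1,…,14 (k and 29−k give the same square):
1²=1, 2²=4, 3²=9, 4²=16, 5²=25, 6²≡7, 7²≡20, 8²≡6, 9²≡23, 10²≡13, 11²≡5, 12²≡28, 13²≡24, 14²≡22 (mod 29).
The residues are {1, 4, 5, 6, 7, 9, 13, 16, 20, 22, 23, 24, 25, 28}; the non-residues are the remaining 14 nonzero classes.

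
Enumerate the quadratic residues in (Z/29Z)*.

Square k = 1,…,14 (k and 29−k give the same square):
1²=1, 2²=4, 3²=9, 4²=16, 5²=25, 6²≡7, 7²≡20, 8²≡6, 9²≡23, 10²≡13, 11²≡5, 12²≡28, 13²≡24, 14²≡22 (mod 29).
So the quadratic residues mod 29 are {1, 4, 5, 6, 7, 9, 13, 16, 20, 22, 23, 24, 25, 28}.

1,4,5,6,7,9,13,16,20,22,23,24,25,28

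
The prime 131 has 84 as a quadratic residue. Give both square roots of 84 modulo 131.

Since 131 ≡ 3 (mod 4), a square root of 84 is 84^((131+1)/4) = 84^33 mod 131.
Repeated squaring: 84^2≡113, 84^4≡62, 84^8≡45, 84^16≡60, 84^32≡63 (mod 131).
84^33 = 84^(32+1) ≡ 52 (mod 131).
Check: 52² = 2704 ≡ 84 (mod 131). The two roots are 52 and 79.

52, 79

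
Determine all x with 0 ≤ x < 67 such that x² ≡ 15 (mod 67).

22, 45

Since 67 ≡ 3 (mod 4), a square root of 15 is 15^((67+1)/4) = 15^17 mod 67.
Repeated squaring: 15^2≡24, 15^4≡40, 15^8≡59, 15^16≡64 (mod 67).
15^17 = 15^(16+1) ≡ 22 (mod 67).
Check: 22² = 484 ≡ 15 (mod 67). The two roots are 22 and 45.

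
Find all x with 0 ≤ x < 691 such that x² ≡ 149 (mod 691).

Since 691 ≡ 3 (mod 4), a square root of 149 is 149^((691+1)/4) = 149^173 mod 691.
Repeated squaring: 149^2≡89, 149^4≡320, 149^8≡132, 149^16≡149, 149^32≡89, 149^64≡320, 149^128≡132 (mod 691).
149^173 = 149^(128+32+8+4+1) ≡ 132 (mod 691).
Check: 132² = 17424 ≡ 149 (mod 691). The two roots are 132 and 559.

132, 559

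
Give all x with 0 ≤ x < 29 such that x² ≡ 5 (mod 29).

11, 18

29 ≡ 1 (mod 4), so we find a root by search.
Trying successive values, 11² = 121 ≡ 5 (mod 29). The other root is 29 − 11 = 18.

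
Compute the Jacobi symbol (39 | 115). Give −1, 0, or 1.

1

Reciprocity: 39 ≡ 3 and 115 ≡ 3 (mod 4), so (39/115) = −(115/39).
Reduce top mod 39: now compute (37/39).
Reciprocity: 37 ≡ 1 and 39 ≡ 3 (mod 4), so (37/39) = +(39/37).
Reduce top mod 37: now compute (2/37).
Pull out 2: since 37 ≡ 5 (mod 8), (2/37) = -1.
Reached (1/37) = 1. Collecting the sign flips along the way, the symbol is +1.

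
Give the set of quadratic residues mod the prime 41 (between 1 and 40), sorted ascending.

1,2,4,5,8,9,10,16,18,20,21,23,25,31,32,33,36,37,39,40

Square k = 1,…,20 (k and 41−k give the same square):
1²=1, 2²=4, 3²=9, 4²=16, 5²=25, 6²=36, 7²≡8, 8²≡23, 9²≡40, 10²≡18, 11²≡39, 12²≡21, 13²≡5, 14²≡32, 15²≡20, 16²≡10, 17²≡2, 18²≡37, 19²≡33, 20²≡31 (mod 41).
So the quadratic residues mod 41 are {1, 2, 4, 5, 8, 9, 10, 16, 18, 20, 21, 23, 25, 31, 32, 33, 36, 37, 39, 40}.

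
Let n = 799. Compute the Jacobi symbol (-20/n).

First reduce: -20 ≡ 779 (mod 799).
Reciprocity: 779 ≡ 3 and 799 ≡ 3 (mod 4), so (779/799) = −(799/779).
Reduce top mod 779: now compute (20/779).
Pull out 2^2: since 779 ≡ 3 (mod 8), (2/779) = -1, so (2/779)^2 = +1.
Reciprocity: 5 ≡ 1 and 779 ≡ 3 (mod 4), so (5/779) = +(779/5).
Reduce top mod 5: now compute (4/5).
Pull out 2^2: since 5 ≡ 5 (mod 8), (2/5) = -1, so (2/5)^2 = +1.
Reached (1/5) = 1. Collecting the sign flips along the way, the symbol is -1.

-1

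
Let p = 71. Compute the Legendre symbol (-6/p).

First reduce: -6 ≡ 65 (mod 71).
Reciprocity: 65 ≡ 1 and 71 ≡ 3 (mod 4), so (65/71) = +(71/65).
Reduce top mod 65: now compute (6/65).
Pull out 2: since 65 ≡ 1 (mod 8), (2/65) = +1.
Reciprocity: 3 ≡ 3 and 65 ≡ 1 (mod 4), so (3/65) = +(65/3).
Reduce top mod 3: now compute (2/3).
Pull out 2: since 3 ≡ 3 (mod 8), (2/3) = -1.
Reached (1/3) = 1. Collecting the sign flips along the way, the symbol is -1.

-1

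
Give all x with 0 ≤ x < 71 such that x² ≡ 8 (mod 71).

Since 71 ≡ 3 (mod 4), a square root of 8 is 8^((71+1)/4) = 8^18 mod 71.
Repeated squaring: 8^2≡64, 8^4≡49, 8^8≡58, 8^16≡27 (mod 71).
8^18 = 8^(16+2) ≡ 24 (mod 71).
Check: 24² = 576 ≡ 8 (mod 71). The two roots are 24 and 47.

24, 47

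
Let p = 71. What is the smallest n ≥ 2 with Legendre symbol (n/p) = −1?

(2/71) = +1, so 2 is a residue.
(3/71) = +1, so 3 is a residue.
(4/71) = +1, so 4 is a residue.
(5/71) = +1, so 5 is a residue.
(6/71) = +1, so 6 is a residue.
(7/71) = −1, so 7 is the smallest positive non-residue mod 71.

7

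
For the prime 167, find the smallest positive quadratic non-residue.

(2/167) = +1, so 2 is a residue.
(3/167) = +1, so 3 is a residue.
(4/167) = +1, so 4 is a residue.
(5/167) = −1, so 5 is the smallest positive non-residue mod 167.

5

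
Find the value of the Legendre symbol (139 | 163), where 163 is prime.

Euler's criterion: (139/163) ≡ 139^81 (mod 163).
139^2 ≡ 87 (mod 163)
139^4 ≡ 71 (mod 163)
139^8 ≡ 151 (mod 163)
139^16 ≡ 144 (mod 163)
139^32 ≡ 35 (mod 163)
139^64 ≡ 84 (mod 163)
139^81 = 139^(64+16+1) ≡ 162 (mod 163).
Result is 162 ≡ −1, so (139/163) = −1.

-1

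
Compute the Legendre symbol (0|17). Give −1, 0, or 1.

0

Top reduces to 0: gcd > 1, so the symbol is 0.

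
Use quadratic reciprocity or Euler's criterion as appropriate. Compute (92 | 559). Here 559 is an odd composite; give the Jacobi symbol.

1

Pull out 2^2: since 559 ≡ 7 (mod 8), (2/559) = +1, so (2/559)^2 = +1.
Reciprocity: 23 ≡ 3 and 559 ≡ 3 (mod 4), so (23/559) = −(559/23).
Reduce top mod 23: now compute (7/23).
Reciprocity: 7 ≡ 3 and 23 ≡ 3 (mod 4), so (7/23) = −(23/7).
Reduce top mod 7: now compute (2/7).
Pull out 2: since 7 ≡ 7 (mod 8), (2/7) = +1.
Reached (1/7) = 1. Collecting the sign flips along the way, the symbol is +1.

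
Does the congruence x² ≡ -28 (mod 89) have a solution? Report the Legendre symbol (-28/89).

-1

First reduce: -28 ≡ 61 (mod 89).
Reciprocity: 61 ≡ 1 and 89 ≡ 1 (mod 4), so (61/89) = +(89/61).
Reduce top mod 61: now compute (28/61).
Pull out 2^2: since 61 ≡ 5 (mod 8), (2/61) = -1, so (2/61)^2 = +1.
Reciprocity: 7 ≡ 3 and 61 ≡ 1 (mod 4), so (7/61) = +(61/7).
Reduce top mod 7: now compute (5/7).
Reciprocity: 5 ≡ 1 and 7 ≡ 3 (mod 4), so (5/7) = +(7/5).
Reduce top mod 5: now compute (2/5).
Pull out 2: since 5 ≡ 5 (mod 8), (2/5) = -1.
Reached (1/5) = 1. Collecting the sign flips along the way, the symbol is -1.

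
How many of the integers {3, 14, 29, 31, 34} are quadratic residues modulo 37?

(3/37) = +1 → QR.
(14/37) = -1 → non-residue.
(29/37) = -1 → non-residue.
(31/37) = -1 → non-residue.
(34/37) = +1 → QR.
Total quadratic residues among the 5: 2.

2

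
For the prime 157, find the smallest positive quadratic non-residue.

(2/157) = −1, so 2 is the smallest positive non-residue mod 157.

2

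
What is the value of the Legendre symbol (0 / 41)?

Top reduces to 0: gcd > 1, so the symbol is 0.

0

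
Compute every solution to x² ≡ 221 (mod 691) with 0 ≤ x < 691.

175, 516

Since 691 ≡ 3 (mod 4), a square root of 221 is 221^((691+1)/4) = 221^173 mod 691.
Repeated squaring: 221^2≡471, 221^4≡30, 221^8≡209, 221^16≡148, 221^32≡483, 221^64≡422, 221^128≡497 (mod 691).
221^173 = 221^(128+32+8+4+1) ≡ 175 (mod 691).
Check: 175² = 30625 ≡ 221 (mod 691). The two roots are 175 and 516.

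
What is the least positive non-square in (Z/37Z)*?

(2/37) = −1, so 2 is the smallest positive non-residue mod 37.

2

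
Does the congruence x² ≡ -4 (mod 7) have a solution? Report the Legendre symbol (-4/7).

First reduce: -4 ≡ 3 (mod 7).
Reciprocity: 3 ≡ 3 and 7 ≡ 3 (mod 4), so (3/7) = −(7/3).
Reduce top mod 3: now compute (1/3).
Reached (1/3) = 1. Collecting the sign flips along the way, the symbol is -1.

-1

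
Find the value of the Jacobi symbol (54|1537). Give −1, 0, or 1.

Pull out 2: since 1537 ≡ 1 (mod 8), (2/1537) = +1.
Reciprocity: 27 ≡ 3 and 1537 ≡ 1 (mod 4), so (27/1537) = +(1537/27).
Reduce top mod 27: now compute (25/27).
Reciprocity: 25 ≡ 1 and 27 ≡ 3 (mod 4), so (25/27) = +(27/25).
Reduce top mod 25: now compute (2/25).
Pull out 2: since 25 ≡ 1 (mod 8), (2/25) = +1.
Reached (1/25) = 1. Collecting the sign flips along the way, the symbol is +1.

1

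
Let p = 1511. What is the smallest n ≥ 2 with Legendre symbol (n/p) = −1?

(2/1511) = +1, so 2 is a residue.
(3/1511) = +1, so 3 is a residue.
(4/1511) = +1, so 4 is a residue.
(5/1511) = +1, so 5 is a residue.
(6/1511) = +1, so 6 is a residue.
(7/1511) = +1, so 7 is a residue.
(8/1511) = +1, so 8 is a residue.
(9/1511) = +1, so 9 is a residue.
(10/1511) = +1, so 10 is a residue.
(11/1511) = −1, so 11 is the smallest positive non-residue mod 1511.

11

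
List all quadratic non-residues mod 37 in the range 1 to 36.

2,5,6,8,13,14,15,17,18,19,20,22,23,24,29,31,32,35

Square k = 1,…,18 (k and 37−k give the same square):
1²=1, 2²=4, 3²=9, 4²=16, 5²=25, 6²=36, 7²≡12, 8²≡27, 9²≡7, 10²≡26, 11²≡10, 12²≡33, 13²≡21, 14²≡11, 15²≡3, 16²≡34, 17²≡30, 18²≡28 (mod 37).
The residues are {1, 3, 4, 7, 9, 10, 11, 12, 16, 21, 25, 26, 27, 28, 30, 33, 34, 36}; the non-residues are the remaining 18 nonzero classes.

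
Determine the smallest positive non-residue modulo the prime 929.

3

(2/929) = +1, so 2 is a residue.
(3/929) = −1, so 3 is the smallest positive non-residue mod 929.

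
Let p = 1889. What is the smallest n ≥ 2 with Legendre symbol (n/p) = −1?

3

(2/1889) = +1, so 2 is a residue.
(3/1889) = −1, so 3 is the smallest positive non-residue mod 1889.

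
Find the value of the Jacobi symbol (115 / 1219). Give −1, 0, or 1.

Reciprocity: 115 ≡ 3 and 1219 ≡ 3 (mod 4), so (115/1219) = −(1219/115).
Reduce top mod 115: now compute (69/115).
Reciprocity: 69 ≡ 1 and 115 ≡ 3 (mod 4), so (69/115) = +(115/69).
Reduce top mod 69: now compute (46/69).
Pull out 2: since 69 ≡ 5 (mod 8), (2/69) = -1.
Reciprocity: 23 ≡ 3 and 69 ≡ 1 (mod 4), so (23/69) = +(69/23).
Reduce top mod 23: now compute (0/23).
Top reduces to 0: gcd > 1, so the symbol is 0.

0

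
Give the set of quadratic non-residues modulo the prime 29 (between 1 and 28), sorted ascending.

Square k = 1,…,14 (k and 29−k give the same square):
1²=1, 2²=4, 3²=9, 4²=16, 5²=25, 6²≡7, 7²≡20, 8²≡6, 9²≡23, 10²≡13, 11²≡5, 12²≡28, 13²≡24, 14²≡22 (mod 29).
The residues are {1, 4, 5, 6, 7, 9, 13, 16, 20, 22, 23, 24, 25, 28}; the non-residues are the remaining 14 nonzero classes.

2, 3, 8, 10, 11, 12, 14, 15, 17, 18, 19, 21, 26, 27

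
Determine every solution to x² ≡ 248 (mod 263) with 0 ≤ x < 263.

Since 263 ≡ 3 (mod 4), a square root of 248 is 248^((263+1)/4) = 248^66 mod 263.
Repeated squaring: 248^2≡225, 248^4≡129, 248^8≡72, 248^16≡187, 248^32≡253, 248^64≡100 (mod 263).
248^66 = 248^(64+2) ≡ 145 (mod 263).
Check: 145² = 21025 ≡ 248 (mod 263). The two roots are 118 and 145.

118, 145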